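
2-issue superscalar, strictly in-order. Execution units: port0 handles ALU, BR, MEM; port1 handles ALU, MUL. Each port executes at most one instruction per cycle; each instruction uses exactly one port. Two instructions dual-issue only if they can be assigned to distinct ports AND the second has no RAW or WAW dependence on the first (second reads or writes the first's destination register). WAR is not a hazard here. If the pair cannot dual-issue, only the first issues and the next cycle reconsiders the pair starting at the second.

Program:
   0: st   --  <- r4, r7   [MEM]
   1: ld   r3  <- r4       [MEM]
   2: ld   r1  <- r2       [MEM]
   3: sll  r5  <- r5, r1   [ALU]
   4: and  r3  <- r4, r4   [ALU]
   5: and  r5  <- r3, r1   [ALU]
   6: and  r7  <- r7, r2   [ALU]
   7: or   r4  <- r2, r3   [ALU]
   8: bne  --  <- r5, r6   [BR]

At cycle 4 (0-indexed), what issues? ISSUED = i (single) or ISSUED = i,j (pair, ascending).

ISSUED = 5,6

0. st @i0  | no-port MEM/MEM
1. ld @i1  | no-port MEM/MEM
2. ld @i2  | RAW r1
3. sll and @i3+i4  | pair
4. and and @i5+i6  | pair
5. or bne @i7+i8  | pair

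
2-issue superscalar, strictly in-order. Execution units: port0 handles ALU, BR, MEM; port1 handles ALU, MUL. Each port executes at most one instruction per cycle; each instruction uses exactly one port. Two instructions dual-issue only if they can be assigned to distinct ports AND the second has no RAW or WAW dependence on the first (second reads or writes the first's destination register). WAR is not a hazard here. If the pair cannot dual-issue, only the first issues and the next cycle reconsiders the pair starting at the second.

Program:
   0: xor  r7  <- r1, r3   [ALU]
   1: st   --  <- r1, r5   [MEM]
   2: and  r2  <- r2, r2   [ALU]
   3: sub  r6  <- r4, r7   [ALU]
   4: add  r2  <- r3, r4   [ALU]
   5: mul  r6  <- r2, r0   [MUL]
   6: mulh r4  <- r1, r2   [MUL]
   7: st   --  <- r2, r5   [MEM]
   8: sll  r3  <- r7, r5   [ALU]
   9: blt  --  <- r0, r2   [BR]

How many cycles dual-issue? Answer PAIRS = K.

PAIRS = 4

[0] i0,i1  xor.ALU st.MEM  -- 2-wide
[1] i2,i3  and.ALU sub.ALU  -- 2-wide
[2] i4  add.ALU  -- RAW r2
[3] i5  mul.MUL  -- no-port MUL/MUL
[4] i6,i7  mulh.MUL st.MEM  -- 2-wide
[5] i8,i9  sll.ALU blt.BR  -- 2-wide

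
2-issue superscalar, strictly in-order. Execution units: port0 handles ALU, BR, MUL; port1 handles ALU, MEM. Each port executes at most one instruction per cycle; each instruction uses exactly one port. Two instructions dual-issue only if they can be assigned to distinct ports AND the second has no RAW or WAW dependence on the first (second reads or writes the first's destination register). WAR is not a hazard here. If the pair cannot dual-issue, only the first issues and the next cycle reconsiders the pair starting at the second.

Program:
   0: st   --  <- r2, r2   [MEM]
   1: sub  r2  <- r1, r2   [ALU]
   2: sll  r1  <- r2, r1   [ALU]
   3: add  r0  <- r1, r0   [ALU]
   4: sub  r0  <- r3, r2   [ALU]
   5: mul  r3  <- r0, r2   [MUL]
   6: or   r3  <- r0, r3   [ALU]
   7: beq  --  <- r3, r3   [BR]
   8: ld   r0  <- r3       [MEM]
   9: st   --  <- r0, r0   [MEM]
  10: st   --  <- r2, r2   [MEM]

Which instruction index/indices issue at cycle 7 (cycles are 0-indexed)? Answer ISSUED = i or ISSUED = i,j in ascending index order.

t=0 i0+i1:st/sub ; pair
t=1 i2:sll ; RAW r1
t=2 i3:add ; WAW r0
t=3 i4:sub ; RAW r0
t=4 i5:mul ; RAW+WAW r3
t=5 i6:or ; RAW r3
t=6 i7+i8:beq/ld ; pair
t=7 i9:st ; no-port MEM/MEM
t=8 i10:st ; tail

ISSUED = 9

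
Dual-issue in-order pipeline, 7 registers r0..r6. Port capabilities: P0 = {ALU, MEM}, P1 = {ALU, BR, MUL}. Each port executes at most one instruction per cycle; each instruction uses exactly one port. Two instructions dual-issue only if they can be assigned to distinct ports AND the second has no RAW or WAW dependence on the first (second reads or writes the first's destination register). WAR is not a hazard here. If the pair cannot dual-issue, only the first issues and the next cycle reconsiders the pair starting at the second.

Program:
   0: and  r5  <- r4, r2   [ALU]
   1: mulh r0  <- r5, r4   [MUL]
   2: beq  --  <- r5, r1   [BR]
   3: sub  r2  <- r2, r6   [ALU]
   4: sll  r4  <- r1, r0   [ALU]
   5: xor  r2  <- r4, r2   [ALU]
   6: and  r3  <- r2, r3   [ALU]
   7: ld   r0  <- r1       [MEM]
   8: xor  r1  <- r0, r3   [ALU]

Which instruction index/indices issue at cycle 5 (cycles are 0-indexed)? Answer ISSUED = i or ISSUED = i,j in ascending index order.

#0 head=0: and.ALU i0 RAW r5
#1 head=1: mulh.MUL i1 no-port MUL/BR
#2 head=2: beq.BR/sub.ALU i2+i3 2-wide
#3 head=4: sll.ALU i4 RAW r4
#4 head=5: xor.ALU i5 RAW r2
#5 head=6: and.ALU/ld.MEM i6+i7 2-wide
#6 head=8: xor.ALU i8 tail

ISSUED = 6,7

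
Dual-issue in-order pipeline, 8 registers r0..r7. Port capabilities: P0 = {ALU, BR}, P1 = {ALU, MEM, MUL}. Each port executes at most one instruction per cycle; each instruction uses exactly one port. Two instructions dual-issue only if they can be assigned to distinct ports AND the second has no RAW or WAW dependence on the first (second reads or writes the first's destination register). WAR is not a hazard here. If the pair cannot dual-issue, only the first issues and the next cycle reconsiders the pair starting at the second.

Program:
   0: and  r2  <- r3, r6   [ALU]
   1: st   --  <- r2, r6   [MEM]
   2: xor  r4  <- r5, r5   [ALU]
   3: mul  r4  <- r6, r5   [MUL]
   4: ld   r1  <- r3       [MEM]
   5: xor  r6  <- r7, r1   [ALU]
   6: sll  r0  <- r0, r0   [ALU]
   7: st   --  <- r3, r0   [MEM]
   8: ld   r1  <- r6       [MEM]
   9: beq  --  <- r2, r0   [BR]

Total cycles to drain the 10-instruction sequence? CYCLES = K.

  cy0 -> i0 (and) RAW r2
  cy1 -> i1,i2 (st xor) pair
  cy2 -> i3 (mul) no-port MUL/MEM
  cy3 -> i4 (ld) RAW r1
  cy4 -> i5,i6 (xor sll) pair
  cy5 -> i7 (st) no-port MEM/MEM
  cy6 -> i8,i9 (ld beq) pair

CYCLES = 7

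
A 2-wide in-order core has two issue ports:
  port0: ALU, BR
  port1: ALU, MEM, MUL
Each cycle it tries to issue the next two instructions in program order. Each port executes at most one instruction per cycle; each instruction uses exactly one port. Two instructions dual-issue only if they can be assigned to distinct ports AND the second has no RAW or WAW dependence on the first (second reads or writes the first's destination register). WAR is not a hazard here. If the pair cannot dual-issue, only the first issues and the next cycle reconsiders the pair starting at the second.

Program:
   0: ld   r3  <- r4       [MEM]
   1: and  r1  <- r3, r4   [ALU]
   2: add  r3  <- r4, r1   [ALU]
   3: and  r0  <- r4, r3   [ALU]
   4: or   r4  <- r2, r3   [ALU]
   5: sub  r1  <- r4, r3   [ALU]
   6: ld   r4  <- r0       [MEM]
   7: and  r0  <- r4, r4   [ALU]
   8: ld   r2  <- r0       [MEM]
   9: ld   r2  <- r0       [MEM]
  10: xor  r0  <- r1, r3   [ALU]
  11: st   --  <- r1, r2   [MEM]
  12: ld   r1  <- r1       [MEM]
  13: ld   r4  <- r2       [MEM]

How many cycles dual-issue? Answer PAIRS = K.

PAIRS = 3

#0 head=0: ld.MEM i0 RAW r3
#1 head=1: and.ALU i1 RAW r1
#2 head=2: add.ALU i2 RAW r3
#3 head=3: and.ALU or.ALU i3/i4 dual
#4 head=5: sub.ALU ld.MEM i5/i6 dual
#5 head=7: and.ALU i7 RAW r0
#6 head=8: ld.MEM i8 no-port MEM/MEM
#7 head=9: ld.MEM xor.ALU i9/i10 dual
#8 head=11: st.MEM i11 no-port MEM/MEM
#9 head=12: ld.MEM i12 no-port MEM/MEM
#10 head=13: ld.MEM i13 tail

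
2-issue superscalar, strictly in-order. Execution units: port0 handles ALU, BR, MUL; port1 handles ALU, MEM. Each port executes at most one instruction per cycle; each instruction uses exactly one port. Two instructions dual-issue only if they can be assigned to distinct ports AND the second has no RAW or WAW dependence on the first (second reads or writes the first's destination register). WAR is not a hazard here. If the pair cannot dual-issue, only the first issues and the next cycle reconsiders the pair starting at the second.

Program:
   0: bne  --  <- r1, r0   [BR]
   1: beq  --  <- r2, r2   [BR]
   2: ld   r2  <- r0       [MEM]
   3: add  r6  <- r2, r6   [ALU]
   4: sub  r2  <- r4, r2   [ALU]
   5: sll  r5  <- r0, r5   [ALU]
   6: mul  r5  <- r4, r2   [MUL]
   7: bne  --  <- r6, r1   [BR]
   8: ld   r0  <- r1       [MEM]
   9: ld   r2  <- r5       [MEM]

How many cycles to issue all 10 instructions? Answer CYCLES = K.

CYCLES = 7

t=0 i0:bne ; no-port BR/BR
t=1 i1/i2:beq;ld ; pair
t=2 i3/i4:add;sub ; pair
t=3 i5:sll ; WAW r5
t=4 i6:mul ; no-port MUL/BR
t=5 i7/i8:bne;ld ; pair
t=6 i9:ld ; tail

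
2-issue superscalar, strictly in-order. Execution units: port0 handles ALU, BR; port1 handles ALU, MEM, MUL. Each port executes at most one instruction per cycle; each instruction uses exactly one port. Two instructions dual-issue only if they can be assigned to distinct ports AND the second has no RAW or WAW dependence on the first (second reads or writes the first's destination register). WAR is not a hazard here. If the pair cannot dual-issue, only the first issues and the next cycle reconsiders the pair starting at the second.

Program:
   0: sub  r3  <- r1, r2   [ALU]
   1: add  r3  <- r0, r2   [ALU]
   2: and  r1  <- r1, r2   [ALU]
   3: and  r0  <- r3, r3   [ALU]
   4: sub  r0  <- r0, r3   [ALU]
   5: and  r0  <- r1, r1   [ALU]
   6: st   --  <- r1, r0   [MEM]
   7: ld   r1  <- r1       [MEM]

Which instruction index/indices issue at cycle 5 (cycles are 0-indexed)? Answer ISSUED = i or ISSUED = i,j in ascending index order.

ISSUED = 6

  cy0 -> i0 (sub) WAW r3
  cy1 -> i1/i2 (add and) pair
  cy2 -> i3 (and) RAW+WAW r0
  cy3 -> i4 (sub) WAW r0
  cy4 -> i5 (and) RAW r0
  cy5 -> i6 (st) no-port MEM/MEM
  cy6 -> i7 (ld) tail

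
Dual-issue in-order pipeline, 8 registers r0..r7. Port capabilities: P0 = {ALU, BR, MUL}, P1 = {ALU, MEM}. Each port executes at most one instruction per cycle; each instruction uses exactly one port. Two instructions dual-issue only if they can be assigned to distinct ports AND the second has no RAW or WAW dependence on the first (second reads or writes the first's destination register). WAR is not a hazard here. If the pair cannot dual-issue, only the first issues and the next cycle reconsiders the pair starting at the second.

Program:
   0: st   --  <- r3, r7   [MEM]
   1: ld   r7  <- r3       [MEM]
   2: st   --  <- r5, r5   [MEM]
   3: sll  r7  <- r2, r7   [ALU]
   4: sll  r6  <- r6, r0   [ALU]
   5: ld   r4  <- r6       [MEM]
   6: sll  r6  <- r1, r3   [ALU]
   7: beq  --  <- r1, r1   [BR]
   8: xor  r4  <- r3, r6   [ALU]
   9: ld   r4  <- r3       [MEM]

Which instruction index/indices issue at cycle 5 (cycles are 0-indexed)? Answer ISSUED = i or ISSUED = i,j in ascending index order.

ISSUED = 7,8

#0 head=0: st i0 no-port MEM/MEM
#1 head=1: ld i1 no-port MEM/MEM
#2 head=2: st/sll i2&i3 2-wide
#3 head=4: sll i4 RAW r6
#4 head=5: ld/sll i5&i6 2-wide
#5 head=7: beq/xor i7&i8 2-wide
#6 head=9: ld i9 tail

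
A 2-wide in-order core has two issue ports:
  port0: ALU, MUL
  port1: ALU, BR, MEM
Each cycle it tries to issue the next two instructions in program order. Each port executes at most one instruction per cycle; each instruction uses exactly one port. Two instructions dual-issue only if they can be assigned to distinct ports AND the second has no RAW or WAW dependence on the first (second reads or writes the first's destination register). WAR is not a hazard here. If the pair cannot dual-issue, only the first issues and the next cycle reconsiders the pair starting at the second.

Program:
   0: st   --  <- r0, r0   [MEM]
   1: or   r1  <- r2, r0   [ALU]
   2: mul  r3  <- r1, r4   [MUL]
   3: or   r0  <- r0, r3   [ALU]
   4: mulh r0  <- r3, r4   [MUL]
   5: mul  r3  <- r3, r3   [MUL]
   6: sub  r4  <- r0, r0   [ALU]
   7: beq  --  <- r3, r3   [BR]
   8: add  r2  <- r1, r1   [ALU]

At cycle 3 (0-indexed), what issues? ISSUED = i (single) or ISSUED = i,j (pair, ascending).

ISSUED = 4

0. st.MEM/or.ALU @i0&i1  | 2-wide
1. mul.MUL @i2  | RAW r3
2. or.ALU @i3  | WAW r0
3. mulh.MUL @i4  | no-port MUL/MUL
4. mul.MUL/sub.ALU @i5&i6  | 2-wide
5. beq.BR/add.ALU @i7&i8  | 2-wide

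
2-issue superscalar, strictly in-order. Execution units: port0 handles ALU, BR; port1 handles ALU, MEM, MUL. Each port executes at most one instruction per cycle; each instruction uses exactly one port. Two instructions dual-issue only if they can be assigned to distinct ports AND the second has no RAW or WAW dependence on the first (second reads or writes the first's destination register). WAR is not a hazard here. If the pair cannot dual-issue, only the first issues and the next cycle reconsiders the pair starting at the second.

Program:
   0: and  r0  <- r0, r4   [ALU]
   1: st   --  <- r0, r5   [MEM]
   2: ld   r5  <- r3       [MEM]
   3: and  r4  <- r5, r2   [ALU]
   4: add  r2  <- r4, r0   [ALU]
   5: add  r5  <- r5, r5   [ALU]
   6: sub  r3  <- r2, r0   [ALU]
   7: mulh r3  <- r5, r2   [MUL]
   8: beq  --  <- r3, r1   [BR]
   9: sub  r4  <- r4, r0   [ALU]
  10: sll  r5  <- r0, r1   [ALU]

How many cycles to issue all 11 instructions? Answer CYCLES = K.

[0] i0  and.ALU  -- RAW r0
[1] i1  st.MEM  -- no-port MEM/MEM
[2] i2  ld.MEM  -- RAW r5
[3] i3  and.ALU  -- RAW r4
[4] i4&i5  add.ALU add.ALU  -- pair
[5] i6  sub.ALU  -- WAW r3
[6] i7  mulh.MUL  -- RAW r3
[7] i8&i9  beq.BR sub.ALU  -- pair
[8] i10  sll.ALU  -- tail

CYCLES = 9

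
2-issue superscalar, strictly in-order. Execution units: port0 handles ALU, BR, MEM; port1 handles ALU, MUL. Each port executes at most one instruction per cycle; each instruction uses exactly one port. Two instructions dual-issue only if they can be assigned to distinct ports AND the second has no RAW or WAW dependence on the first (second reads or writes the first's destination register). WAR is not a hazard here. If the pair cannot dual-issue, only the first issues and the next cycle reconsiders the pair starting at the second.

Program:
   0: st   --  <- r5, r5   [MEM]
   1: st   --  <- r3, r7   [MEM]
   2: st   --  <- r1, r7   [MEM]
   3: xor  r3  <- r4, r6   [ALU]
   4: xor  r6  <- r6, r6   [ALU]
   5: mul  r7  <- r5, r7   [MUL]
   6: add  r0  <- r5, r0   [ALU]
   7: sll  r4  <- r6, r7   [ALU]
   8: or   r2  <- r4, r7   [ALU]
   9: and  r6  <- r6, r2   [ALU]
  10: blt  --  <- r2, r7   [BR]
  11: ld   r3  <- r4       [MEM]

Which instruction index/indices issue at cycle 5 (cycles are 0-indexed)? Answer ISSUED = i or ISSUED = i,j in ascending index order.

0. st @i0  | no-port MEM/MEM
1. st @i1  | no-port MEM/MEM
2. st xor @i2,i3  | 2-wide
3. xor mul @i4,i5  | 2-wide
4. add sll @i6,i7  | 2-wide
5. or @i8  | RAW r2
6. and blt @i9,i10  | 2-wide
7. ld @i11  | tail

ISSUED = 8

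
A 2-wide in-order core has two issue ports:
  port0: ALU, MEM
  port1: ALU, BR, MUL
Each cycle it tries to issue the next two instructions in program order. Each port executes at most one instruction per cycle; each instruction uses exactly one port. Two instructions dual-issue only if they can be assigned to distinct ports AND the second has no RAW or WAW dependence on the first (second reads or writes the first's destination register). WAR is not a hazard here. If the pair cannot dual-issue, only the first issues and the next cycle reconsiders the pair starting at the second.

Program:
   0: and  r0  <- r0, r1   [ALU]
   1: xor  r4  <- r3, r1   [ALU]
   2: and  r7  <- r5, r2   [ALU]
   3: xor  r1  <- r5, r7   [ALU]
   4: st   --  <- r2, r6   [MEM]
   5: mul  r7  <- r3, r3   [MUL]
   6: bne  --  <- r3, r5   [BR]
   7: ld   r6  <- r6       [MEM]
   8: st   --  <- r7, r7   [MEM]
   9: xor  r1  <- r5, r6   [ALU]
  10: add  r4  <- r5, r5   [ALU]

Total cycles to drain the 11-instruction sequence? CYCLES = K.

[0] i0/i1  and+xor  -- 2-wide
[1] i2  and  -- RAW r7
[2] i3/i4  xor+st  -- 2-wide
[3] i5  mul  -- no-port MUL/BR
[4] i6/i7  bne+ld  -- 2-wide
[5] i8/i9  st+xor  -- 2-wide
[6] i10  add  -- tail

CYCLES = 7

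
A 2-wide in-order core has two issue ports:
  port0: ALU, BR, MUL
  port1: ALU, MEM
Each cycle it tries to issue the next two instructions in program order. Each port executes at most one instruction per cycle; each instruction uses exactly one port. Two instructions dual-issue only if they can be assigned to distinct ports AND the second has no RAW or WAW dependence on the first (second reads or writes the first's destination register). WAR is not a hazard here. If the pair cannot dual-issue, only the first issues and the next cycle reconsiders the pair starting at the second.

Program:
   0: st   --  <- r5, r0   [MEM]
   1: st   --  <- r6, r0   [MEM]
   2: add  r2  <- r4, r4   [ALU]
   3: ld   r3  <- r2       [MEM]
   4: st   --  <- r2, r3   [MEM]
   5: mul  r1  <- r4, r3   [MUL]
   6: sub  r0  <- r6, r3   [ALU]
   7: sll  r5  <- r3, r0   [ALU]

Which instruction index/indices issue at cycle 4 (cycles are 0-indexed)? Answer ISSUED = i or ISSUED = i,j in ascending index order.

#0 head=0: st i0 no-port MEM/MEM
#1 head=1: st add i1,i2 pair
#2 head=3: ld i3 no-port MEM/MEM
#3 head=4: st mul i4,i5 pair
#4 head=6: sub i6 RAW r0
#5 head=7: sll i7 tail

ISSUED = 6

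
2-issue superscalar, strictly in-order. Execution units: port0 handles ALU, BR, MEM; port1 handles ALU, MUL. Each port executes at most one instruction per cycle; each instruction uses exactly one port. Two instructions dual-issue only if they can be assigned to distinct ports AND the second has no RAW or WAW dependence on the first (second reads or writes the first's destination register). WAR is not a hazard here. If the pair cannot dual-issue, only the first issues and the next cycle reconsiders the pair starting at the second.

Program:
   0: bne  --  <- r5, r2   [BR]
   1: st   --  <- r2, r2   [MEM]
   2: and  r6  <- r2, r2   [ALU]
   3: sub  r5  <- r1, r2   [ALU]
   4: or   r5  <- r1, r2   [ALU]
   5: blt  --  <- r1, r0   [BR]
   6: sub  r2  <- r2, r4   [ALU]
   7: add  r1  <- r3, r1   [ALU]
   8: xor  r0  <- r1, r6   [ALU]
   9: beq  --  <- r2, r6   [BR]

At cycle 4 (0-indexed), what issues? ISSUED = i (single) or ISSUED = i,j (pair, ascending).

  cy0 -> i0 (bne) no-port BR/MEM
  cy1 -> i1,i2 (st and) dual
  cy2 -> i3 (sub) WAW r5
  cy3 -> i4,i5 (or blt) dual
  cy4 -> i6,i7 (sub add) dual
  cy5 -> i8,i9 (xor beq) dual

ISSUED = 6,7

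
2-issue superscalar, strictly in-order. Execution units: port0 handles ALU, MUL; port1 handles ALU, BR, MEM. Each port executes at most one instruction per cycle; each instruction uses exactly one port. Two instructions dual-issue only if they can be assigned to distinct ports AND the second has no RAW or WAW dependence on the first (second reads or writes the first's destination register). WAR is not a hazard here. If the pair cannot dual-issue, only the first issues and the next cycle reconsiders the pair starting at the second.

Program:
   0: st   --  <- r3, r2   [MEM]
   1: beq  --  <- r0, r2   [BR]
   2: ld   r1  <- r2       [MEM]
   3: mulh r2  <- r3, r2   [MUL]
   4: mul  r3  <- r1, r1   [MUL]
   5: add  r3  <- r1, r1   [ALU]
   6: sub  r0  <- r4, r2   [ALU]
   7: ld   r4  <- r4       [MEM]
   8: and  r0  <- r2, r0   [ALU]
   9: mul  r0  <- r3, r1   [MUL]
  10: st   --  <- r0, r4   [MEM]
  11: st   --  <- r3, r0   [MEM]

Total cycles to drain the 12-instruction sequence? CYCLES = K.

CYCLES = 9

  cy0 -> i0 (st) no-port MEM/BR
  cy1 -> i1 (beq) no-port BR/MEM
  cy2 -> i2+i3 (ld mulh) dual
  cy3 -> i4 (mul) WAW r3
  cy4 -> i5+i6 (add sub) dual
  cy5 -> i7+i8 (ld and) dual
  cy6 -> i9 (mul) RAW r0
  cy7 -> i10 (st) no-port MEM/MEM
  cy8 -> i11 (st) tail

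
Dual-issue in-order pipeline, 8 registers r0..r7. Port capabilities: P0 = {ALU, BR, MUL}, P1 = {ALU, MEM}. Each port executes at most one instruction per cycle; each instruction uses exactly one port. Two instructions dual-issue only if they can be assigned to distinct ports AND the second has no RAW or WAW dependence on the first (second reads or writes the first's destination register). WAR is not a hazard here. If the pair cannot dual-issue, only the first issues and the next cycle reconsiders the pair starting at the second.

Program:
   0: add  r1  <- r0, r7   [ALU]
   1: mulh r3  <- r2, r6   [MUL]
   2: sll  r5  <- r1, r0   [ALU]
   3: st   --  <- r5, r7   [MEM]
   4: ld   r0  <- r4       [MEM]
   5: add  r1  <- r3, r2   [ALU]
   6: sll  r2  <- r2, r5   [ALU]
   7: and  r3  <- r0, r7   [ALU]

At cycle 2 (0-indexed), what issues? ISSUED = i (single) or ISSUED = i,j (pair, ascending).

c0: i0+i1 add mulh  2-wide
c1: i2 sll  RAW r5
c2: i3 st  no-port MEM/MEM
c3: i4+i5 ld add  2-wide
c4: i6+i7 sll and  2-wide

ISSUED = 3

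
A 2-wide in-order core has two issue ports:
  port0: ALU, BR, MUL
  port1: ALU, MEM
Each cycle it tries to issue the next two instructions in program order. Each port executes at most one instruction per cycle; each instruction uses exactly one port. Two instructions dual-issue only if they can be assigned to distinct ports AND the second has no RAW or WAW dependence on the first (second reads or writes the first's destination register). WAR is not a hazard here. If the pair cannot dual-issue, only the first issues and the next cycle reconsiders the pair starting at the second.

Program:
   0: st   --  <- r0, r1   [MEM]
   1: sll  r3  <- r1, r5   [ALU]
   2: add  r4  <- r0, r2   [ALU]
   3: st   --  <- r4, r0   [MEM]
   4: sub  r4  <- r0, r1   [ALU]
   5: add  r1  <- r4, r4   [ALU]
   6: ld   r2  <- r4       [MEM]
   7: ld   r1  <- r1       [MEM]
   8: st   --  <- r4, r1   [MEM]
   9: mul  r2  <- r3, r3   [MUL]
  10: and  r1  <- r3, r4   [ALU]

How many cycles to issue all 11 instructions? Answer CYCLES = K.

CYCLES = 7

0. st+sll @i0+i1  | dual
1. add @i2  | RAW r4
2. st+sub @i3+i4  | dual
3. add+ld @i5+i6  | dual
4. ld @i7  | no-port MEM/MEM
5. st+mul @i8+i9  | dual
6. and @i10  | tail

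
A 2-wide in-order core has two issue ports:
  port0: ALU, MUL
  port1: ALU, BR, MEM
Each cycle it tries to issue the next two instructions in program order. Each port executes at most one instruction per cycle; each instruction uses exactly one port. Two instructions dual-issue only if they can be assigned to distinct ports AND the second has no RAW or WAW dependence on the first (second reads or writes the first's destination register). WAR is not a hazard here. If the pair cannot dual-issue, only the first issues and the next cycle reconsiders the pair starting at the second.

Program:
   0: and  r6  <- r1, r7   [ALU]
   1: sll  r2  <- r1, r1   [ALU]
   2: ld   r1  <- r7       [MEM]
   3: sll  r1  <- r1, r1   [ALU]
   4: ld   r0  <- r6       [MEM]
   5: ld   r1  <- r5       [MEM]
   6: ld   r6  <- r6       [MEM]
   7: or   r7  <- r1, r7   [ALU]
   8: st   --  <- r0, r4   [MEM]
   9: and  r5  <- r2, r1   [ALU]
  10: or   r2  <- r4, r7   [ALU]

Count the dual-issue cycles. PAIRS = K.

#0 head=0: and.ALU+sll.ALU i0+i1 2-wide
#1 head=2: ld.MEM i2 RAW+WAW r1
#2 head=3: sll.ALU+ld.MEM i3+i4 2-wide
#3 head=5: ld.MEM i5 no-port MEM/MEM
#4 head=6: ld.MEM+or.ALU i6+i7 2-wide
#5 head=8: st.MEM+and.ALU i8+i9 2-wide
#6 head=10: or.ALU i10 tail

PAIRS = 4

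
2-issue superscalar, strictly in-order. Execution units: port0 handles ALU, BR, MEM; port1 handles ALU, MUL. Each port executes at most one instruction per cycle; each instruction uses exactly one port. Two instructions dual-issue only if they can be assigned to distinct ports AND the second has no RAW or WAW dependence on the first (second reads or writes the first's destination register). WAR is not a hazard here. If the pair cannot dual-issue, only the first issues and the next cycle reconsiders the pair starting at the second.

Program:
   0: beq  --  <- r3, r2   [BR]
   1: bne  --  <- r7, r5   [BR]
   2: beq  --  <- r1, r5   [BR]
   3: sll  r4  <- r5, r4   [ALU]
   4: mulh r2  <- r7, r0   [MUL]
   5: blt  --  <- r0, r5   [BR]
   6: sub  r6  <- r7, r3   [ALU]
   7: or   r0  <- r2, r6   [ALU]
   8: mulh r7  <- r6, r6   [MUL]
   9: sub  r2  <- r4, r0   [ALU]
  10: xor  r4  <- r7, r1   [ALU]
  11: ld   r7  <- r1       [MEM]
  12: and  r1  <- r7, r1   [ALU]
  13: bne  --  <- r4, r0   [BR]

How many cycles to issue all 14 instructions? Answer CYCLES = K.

CYCLES = 9

t=0 i0:beq.BR ; no-port BR/BR
t=1 i1:bne.BR ; no-port BR/BR
t=2 i2&i3:beq.BR+sll.ALU ; dual
t=3 i4&i5:mulh.MUL+blt.BR ; dual
t=4 i6:sub.ALU ; RAW r6
t=5 i7&i8:or.ALU+mulh.MUL ; dual
t=6 i9&i10:sub.ALU+xor.ALU ; dual
t=7 i11:ld.MEM ; RAW r7
t=8 i12&i13:and.ALU+bne.BR ; dual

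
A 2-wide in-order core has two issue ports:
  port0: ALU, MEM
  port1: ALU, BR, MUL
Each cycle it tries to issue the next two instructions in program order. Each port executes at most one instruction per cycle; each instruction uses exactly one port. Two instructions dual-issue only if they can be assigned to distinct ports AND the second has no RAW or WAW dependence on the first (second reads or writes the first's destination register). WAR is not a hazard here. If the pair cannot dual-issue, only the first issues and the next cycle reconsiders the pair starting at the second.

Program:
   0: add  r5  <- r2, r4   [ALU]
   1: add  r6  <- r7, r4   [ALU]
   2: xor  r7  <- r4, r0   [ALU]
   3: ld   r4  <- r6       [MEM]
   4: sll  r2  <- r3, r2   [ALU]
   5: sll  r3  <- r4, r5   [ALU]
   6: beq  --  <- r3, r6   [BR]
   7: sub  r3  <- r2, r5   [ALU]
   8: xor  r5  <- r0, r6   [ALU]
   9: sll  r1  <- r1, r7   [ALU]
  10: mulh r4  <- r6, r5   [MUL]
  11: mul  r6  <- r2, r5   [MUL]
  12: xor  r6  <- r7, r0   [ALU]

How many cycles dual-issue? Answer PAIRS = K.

0. add;add @i0/i1  | 2-wide
1. xor;ld @i2/i3  | 2-wide
2. sll;sll @i4/i5  | 2-wide
3. beq;sub @i6/i7  | 2-wide
4. xor;sll @i8/i9  | 2-wide
5. mulh @i10  | no-port MUL/MUL
6. mul @i11  | WAW r6
7. xor @i12  | tail

PAIRS = 5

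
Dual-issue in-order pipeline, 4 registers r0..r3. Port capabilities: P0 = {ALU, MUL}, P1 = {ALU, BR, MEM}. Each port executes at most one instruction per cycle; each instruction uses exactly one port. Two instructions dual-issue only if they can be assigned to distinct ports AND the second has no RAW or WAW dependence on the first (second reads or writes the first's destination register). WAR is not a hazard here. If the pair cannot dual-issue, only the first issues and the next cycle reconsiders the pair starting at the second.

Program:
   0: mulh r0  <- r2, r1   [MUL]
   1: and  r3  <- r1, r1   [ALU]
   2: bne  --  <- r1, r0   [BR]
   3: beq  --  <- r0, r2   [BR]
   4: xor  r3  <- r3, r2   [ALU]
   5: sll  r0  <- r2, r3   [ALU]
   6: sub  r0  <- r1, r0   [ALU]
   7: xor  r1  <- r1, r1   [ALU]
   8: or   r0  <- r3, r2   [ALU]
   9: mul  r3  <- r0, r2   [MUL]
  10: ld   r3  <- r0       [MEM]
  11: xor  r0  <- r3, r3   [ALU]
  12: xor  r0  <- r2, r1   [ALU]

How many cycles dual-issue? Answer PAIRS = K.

PAIRS = 3

#0 head=0: mulh+and i0/i1 pair
#1 head=2: bne i2 no-port BR/BR
#2 head=3: beq+xor i3/i4 pair
#3 head=5: sll i5 RAW+WAW r0
#4 head=6: sub+xor i6/i7 pair
#5 head=8: or i8 RAW r0
#6 head=9: mul i9 WAW r3
#7 head=10: ld i10 RAW r3
#8 head=11: xor i11 WAW r0
#9 head=12: xor i12 tail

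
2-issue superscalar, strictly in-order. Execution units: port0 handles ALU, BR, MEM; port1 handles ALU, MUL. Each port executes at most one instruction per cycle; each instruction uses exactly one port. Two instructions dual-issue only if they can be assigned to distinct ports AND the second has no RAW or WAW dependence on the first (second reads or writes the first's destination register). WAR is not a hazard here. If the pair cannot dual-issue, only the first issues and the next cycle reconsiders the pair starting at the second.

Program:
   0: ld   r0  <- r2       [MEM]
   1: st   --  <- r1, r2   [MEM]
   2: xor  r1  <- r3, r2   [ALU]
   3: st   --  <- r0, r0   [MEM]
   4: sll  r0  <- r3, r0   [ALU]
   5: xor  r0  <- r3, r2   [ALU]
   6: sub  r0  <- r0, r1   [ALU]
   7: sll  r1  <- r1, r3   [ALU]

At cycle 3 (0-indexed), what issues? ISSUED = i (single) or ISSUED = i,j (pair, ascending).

0. ld @i0  | no-port MEM/MEM
1. st/xor @i1+i2  | 2-wide
2. st/sll @i3+i4  | 2-wide
3. xor @i5  | RAW+WAW r0
4. sub/sll @i6+i7  | 2-wide

ISSUED = 5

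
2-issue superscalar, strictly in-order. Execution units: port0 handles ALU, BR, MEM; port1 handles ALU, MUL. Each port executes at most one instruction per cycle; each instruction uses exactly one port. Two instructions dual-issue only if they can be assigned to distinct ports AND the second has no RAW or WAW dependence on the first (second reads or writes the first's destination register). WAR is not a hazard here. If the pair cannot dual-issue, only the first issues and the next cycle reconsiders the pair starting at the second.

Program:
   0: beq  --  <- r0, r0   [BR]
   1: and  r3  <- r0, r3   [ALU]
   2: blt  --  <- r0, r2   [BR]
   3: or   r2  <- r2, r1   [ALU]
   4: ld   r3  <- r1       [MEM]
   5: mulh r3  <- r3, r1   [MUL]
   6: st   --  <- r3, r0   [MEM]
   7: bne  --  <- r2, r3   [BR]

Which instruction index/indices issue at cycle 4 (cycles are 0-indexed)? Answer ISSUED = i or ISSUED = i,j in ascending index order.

t=0 i0,i1:beq/and ; 2-wide
t=1 i2,i3:blt/or ; 2-wide
t=2 i4:ld ; RAW+WAW r3
t=3 i5:mulh ; RAW r3
t=4 i6:st ; no-port MEM/BR
t=5 i7:bne ; tail

ISSUED = 6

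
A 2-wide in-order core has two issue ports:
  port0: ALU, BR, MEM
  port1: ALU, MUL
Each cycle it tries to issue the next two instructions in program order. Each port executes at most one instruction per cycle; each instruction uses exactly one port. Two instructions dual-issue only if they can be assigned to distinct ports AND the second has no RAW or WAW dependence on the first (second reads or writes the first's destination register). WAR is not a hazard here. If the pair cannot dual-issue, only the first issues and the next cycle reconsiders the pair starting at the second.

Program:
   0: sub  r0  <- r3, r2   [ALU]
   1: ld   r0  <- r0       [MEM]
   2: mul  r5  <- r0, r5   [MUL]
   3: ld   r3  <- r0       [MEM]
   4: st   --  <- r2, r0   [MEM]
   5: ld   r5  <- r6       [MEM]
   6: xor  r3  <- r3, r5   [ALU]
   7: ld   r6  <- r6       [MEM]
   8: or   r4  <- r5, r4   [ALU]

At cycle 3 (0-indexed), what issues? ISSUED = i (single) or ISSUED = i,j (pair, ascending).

#0 head=0: sub i0 RAW+WAW r0
#1 head=1: ld i1 RAW r0
#2 head=2: mul ld i2,i3 pair
#3 head=4: st i4 no-port MEM/MEM
#4 head=5: ld i5 RAW r5
#5 head=6: xor ld i6,i7 pair
#6 head=8: or i8 tail

ISSUED = 4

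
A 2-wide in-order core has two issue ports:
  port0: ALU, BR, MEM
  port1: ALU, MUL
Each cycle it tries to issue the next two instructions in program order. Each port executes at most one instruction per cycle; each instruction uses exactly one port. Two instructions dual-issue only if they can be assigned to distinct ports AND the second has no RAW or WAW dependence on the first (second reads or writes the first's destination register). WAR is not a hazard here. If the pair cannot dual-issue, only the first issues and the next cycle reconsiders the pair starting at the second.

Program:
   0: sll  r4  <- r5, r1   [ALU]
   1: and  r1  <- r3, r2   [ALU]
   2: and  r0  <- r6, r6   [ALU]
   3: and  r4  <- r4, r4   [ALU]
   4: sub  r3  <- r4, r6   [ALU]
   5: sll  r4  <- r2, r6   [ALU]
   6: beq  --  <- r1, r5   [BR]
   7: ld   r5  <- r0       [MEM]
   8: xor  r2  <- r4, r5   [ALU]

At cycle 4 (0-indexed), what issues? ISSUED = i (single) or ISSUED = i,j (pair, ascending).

t=0 i0,i1:sll.ALU+and.ALU ; 2-wide
t=1 i2,i3:and.ALU+and.ALU ; 2-wide
t=2 i4,i5:sub.ALU+sll.ALU ; 2-wide
t=3 i6:beq.BR ; no-port BR/MEM
t=4 i7:ld.MEM ; RAW r5
t=5 i8:xor.ALU ; tail

ISSUED = 7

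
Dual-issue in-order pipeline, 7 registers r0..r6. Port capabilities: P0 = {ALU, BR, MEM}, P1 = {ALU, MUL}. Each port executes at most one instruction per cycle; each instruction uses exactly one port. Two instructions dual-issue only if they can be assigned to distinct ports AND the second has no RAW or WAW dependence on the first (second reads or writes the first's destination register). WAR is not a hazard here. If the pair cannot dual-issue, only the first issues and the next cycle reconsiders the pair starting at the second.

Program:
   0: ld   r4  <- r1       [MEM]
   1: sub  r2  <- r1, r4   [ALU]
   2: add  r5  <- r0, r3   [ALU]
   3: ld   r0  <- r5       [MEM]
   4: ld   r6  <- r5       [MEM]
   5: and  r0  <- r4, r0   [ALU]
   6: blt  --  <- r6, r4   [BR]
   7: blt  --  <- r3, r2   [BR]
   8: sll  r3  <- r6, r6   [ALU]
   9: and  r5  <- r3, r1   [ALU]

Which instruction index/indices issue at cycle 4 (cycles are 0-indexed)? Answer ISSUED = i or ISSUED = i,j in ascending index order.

0. ld @i0  | RAW r4
1. sub add @i1+i2  | pair
2. ld @i3  | no-port MEM/MEM
3. ld and @i4+i5  | pair
4. blt @i6  | no-port BR/BR
5. blt sll @i7+i8  | pair
6. and @i9  | tail

ISSUED = 6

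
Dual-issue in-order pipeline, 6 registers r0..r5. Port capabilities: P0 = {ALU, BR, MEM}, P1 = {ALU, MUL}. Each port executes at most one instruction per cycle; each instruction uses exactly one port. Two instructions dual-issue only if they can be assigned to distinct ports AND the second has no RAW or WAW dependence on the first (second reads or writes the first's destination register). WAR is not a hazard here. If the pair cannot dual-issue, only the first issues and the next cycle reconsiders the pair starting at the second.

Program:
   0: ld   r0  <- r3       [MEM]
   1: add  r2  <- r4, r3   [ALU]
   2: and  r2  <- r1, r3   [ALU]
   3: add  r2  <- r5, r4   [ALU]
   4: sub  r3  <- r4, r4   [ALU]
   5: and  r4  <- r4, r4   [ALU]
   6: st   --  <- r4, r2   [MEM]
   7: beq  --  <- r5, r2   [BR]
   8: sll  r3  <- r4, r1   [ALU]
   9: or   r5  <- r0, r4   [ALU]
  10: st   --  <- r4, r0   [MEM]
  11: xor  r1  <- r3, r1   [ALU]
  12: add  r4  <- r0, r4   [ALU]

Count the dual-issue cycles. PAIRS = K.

[0] i0+i1  ld.MEM/add.ALU  -- 2-wide
[1] i2  and.ALU  -- WAW r2
[2] i3+i4  add.ALU/sub.ALU  -- 2-wide
[3] i5  and.ALU  -- RAW r4
[4] i6  st.MEM  -- no-port MEM/BR
[5] i7+i8  beq.BR/sll.ALU  -- 2-wide
[6] i9+i10  or.ALU/st.MEM  -- 2-wide
[7] i11+i12  xor.ALU/add.ALU  -- 2-wide

PAIRS = 5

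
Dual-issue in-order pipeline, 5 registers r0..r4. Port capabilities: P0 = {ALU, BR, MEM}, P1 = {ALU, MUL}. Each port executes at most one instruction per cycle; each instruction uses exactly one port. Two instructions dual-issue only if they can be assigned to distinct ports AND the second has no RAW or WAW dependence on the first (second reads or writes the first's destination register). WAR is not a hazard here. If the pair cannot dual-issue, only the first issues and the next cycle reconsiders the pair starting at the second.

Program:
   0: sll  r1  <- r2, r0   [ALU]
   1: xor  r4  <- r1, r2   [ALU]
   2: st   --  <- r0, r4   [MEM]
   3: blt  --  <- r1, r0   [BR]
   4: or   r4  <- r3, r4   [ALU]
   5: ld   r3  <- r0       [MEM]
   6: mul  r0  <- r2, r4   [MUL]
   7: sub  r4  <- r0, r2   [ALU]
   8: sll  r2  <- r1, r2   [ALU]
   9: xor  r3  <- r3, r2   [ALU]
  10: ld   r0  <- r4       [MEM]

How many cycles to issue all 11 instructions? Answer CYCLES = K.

CYCLES = 7

#0 head=0: sll.ALU i0 RAW r1
#1 head=1: xor.ALU i1 RAW r4
#2 head=2: st.MEM i2 no-port MEM/BR
#3 head=3: blt.BR+or.ALU i3&i4 pair
#4 head=5: ld.MEM+mul.MUL i5&i6 pair
#5 head=7: sub.ALU+sll.ALU i7&i8 pair
#6 head=9: xor.ALU+ld.MEM i9&i10 pair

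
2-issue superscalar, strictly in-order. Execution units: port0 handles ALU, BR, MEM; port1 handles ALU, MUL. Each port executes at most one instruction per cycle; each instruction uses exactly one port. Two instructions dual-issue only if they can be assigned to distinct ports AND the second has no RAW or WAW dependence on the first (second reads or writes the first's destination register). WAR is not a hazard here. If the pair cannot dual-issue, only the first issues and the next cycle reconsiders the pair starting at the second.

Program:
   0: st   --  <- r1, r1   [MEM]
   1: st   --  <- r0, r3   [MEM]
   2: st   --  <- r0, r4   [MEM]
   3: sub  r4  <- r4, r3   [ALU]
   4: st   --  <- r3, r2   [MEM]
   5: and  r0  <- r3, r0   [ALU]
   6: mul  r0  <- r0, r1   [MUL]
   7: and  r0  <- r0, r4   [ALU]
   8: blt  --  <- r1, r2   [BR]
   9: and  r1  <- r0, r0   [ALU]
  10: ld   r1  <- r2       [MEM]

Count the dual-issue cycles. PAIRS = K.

PAIRS = 3

[0] i0  st.MEM  -- no-port MEM/MEM
[1] i1  st.MEM  -- no-port MEM/MEM
[2] i2+i3  st.MEM sub.ALU  -- 2-wide
[3] i4+i5  st.MEM and.ALU  -- 2-wide
[4] i6  mul.MUL  -- RAW+WAW r0
[5] i7+i8  and.ALU blt.BR  -- 2-wide
[6] i9  and.ALU  -- WAW r1
[7] i10  ld.MEM  -- tail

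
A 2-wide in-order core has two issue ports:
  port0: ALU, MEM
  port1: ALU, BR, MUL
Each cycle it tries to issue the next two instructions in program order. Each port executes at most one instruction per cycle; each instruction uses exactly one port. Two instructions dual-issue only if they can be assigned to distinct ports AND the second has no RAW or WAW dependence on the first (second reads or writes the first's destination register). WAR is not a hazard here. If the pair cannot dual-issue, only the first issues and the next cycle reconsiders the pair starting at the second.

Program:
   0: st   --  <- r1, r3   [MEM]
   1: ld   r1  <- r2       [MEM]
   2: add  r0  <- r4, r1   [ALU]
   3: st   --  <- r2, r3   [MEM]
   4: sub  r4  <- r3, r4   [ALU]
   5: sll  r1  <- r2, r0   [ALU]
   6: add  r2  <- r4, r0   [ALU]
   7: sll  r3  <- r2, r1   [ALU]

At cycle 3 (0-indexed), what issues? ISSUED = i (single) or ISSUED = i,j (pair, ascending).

#0 head=0: st i0 no-port MEM/MEM
#1 head=1: ld i1 RAW r1
#2 head=2: add/st i2&i3 pair
#3 head=4: sub/sll i4&i5 pair
#4 head=6: add i6 RAW r2
#5 head=7: sll i7 tail

ISSUED = 4,5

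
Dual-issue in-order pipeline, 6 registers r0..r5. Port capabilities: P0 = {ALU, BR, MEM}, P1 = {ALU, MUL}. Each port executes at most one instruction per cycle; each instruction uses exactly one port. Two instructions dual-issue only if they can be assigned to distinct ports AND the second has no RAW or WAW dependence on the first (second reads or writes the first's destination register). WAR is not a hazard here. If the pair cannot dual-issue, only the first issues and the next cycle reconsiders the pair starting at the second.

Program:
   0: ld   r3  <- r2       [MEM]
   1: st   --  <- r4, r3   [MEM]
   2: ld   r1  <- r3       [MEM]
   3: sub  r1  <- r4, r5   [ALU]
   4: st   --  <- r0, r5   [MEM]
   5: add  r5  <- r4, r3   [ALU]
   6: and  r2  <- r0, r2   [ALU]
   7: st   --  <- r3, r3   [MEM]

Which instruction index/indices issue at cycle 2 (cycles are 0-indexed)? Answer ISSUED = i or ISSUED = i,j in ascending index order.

[0] i0  ld  -- no-port MEM/MEM
[1] i1  st  -- no-port MEM/MEM
[2] i2  ld  -- WAW r1
[3] i3,i4  sub+st  -- pair
[4] i5,i6  add+and  -- pair
[5] i7  st  -- tail

ISSUED = 2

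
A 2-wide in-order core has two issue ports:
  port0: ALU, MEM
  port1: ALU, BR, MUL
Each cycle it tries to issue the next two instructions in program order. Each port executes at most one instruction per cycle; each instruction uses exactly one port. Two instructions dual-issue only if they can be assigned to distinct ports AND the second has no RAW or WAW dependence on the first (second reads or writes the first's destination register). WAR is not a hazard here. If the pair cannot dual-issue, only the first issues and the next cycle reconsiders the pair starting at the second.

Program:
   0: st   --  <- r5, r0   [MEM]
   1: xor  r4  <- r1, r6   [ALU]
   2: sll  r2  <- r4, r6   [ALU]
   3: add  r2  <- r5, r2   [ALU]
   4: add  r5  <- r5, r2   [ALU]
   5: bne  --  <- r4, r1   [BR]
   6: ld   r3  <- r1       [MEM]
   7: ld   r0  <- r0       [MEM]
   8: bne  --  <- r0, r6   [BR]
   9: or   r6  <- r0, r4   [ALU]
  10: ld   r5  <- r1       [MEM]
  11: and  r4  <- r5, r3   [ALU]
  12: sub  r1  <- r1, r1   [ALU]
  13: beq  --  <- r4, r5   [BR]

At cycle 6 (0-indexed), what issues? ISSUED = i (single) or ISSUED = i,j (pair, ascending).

  cy0 -> i0&i1 (st;xor) 2-wide
  cy1 -> i2 (sll) RAW+WAW r2
  cy2 -> i3 (add) RAW r2
  cy3 -> i4&i5 (add;bne) 2-wide
  cy4 -> i6 (ld) no-port MEM/MEM
  cy5 -> i7 (ld) RAW r0
  cy6 -> i8&i9 (bne;or) 2-wide
  cy7 -> i10 (ld) RAW r5
  cy8 -> i11&i12 (and;sub) 2-wide
  cy9 -> i13 (beq) tail

ISSUED = 8,9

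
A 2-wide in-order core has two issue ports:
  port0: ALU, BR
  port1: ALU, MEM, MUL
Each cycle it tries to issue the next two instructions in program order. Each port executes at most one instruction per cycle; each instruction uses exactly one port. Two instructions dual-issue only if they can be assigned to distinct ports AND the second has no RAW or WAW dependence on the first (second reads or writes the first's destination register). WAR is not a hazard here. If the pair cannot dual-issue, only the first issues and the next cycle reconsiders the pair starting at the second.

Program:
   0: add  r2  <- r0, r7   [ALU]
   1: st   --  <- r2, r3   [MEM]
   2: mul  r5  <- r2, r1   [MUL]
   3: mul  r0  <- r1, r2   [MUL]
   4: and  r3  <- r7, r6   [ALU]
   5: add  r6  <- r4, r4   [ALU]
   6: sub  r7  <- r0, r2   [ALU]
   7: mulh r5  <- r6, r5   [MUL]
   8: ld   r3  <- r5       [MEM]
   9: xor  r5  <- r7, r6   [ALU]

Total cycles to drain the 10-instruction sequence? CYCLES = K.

CYCLES = 7

t=0 i0:add ; RAW r2
t=1 i1:st ; no-port MEM/MUL
t=2 i2:mul ; no-port MUL/MUL
t=3 i3,i4:mul/and ; dual
t=4 i5,i6:add/sub ; dual
t=5 i7:mulh ; no-port MUL/MEM
t=6 i8,i9:ld/xor ; dual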